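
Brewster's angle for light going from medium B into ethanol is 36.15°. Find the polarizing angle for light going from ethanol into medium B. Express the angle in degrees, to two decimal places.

tan θ_B' = n₁/n₂ = 1/tan θ_B, so θ_B' = 90° − θ_B.
θ_B' = 90° − 36.15° = 53.85°.

θ_B' ≈ 53.85°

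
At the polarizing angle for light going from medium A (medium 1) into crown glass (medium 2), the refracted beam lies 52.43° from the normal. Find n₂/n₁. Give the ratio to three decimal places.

θ_B + θ_t = 90°, so θ_B = 90° − 52.43° = 37.57°.
tan θ_B = n₂/n₁, so n₂/n₁ = tan 37.57° = 0.769.

n₂/n₁ ≈ 0.769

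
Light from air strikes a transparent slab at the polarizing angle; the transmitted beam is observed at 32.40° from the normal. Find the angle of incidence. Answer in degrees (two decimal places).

Since the reflected and refracted rays are at right angles at the polarizing angle, θ_B + θ_t = 90°.
θ_B = 90° − 32.40° = 57.60°.

θ_B ≈ 57.60°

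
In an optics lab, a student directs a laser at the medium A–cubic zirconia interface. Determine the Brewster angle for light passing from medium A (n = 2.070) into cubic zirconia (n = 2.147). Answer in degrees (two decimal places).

θ_B ≈ 46.05°

At Brewster's angle the reflected and refracted rays are perpendicular, which with Snell's law gives tan θ_B = n₂/n₁.
Brewster's condition: tan θ_B = n₂/n₁ = 2.147/2.070 = 1.0372.
θ_B = arctan(1.0372) = 46.05°.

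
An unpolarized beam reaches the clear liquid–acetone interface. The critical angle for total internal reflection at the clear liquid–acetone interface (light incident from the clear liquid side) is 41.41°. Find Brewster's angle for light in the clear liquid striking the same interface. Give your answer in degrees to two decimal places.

At the critical angle sin θ_c = n₂/n₁, giving n₂/n₁ = sin 41.41° = 0.6614.
Then tan θ_B = n₂/n₁ = 0.6614, so θ_B = arctan 0.6614 = 33.48°.

θ_B ≈ 33.48°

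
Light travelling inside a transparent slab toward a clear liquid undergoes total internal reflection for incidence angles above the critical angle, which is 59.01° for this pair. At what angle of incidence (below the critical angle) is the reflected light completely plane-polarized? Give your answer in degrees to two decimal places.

θ_B ≈ 40.61°

sin θ_c = n₂/n₁, so n₂/n₁ = sin 59.01° = 0.8573.
Brewster: tan θ_B = n₂/n₁ = 0.8573.
θ_B = arctan(0.8573) = 40.61°.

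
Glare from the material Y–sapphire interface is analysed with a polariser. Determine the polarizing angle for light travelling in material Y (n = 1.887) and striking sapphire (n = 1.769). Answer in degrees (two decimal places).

At Brewster's angle the reflected and refracted rays are perpendicular, which with Snell's law gives tan θ_B = n₂/n₁.
tan θ_B = n₂/n₁ = 1.769/1.887 = 0.9375. Taking the arctangent, θ_B = 43.15°.

θ_B ≈ 43.15°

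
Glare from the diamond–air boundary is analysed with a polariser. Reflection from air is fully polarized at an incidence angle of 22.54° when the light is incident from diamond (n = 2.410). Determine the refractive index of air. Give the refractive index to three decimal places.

At the polarizing angle, tan θ_B = n₂/n₁ with n₁ on the incident side (diamond) and n₂ on the transmitted side (air).
n₂ = n₁ tan θ_B = 2.410 × tan 22.54° = 1.000.

n ≈ 1.000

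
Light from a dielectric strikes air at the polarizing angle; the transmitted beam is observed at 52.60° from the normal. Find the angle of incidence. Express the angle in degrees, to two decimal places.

θ_B ≈ 37.40°

At Brewster's angle the reflected and refracted rays are perpendicular, so θ_B + θ_t = 90°.
θ_B = 90° − 52.60° = 37.40°.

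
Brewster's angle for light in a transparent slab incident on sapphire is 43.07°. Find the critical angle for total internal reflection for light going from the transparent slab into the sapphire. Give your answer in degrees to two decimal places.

θ_c ≈ 69.20°

n₂/n₁ = tan 43.07° = 0.9348; the critical angle satisfies sin θ_c = n₂/n₁.
θ_c = arcsin(0.9348) = 69.20°.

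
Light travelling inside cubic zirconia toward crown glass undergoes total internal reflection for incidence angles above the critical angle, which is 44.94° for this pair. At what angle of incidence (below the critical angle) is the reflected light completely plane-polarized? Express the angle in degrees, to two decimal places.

n₂/n₁ = sin θ_c = sin 44.94° = 0.7064.
tan θ_B equals the same ratio, so θ_B = arctan(0.7064) = 35.24°.

θ_B ≈ 35.24°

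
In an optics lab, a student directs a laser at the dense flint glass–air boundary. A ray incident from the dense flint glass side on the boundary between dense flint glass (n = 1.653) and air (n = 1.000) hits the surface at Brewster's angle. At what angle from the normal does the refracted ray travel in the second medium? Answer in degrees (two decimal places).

tan θ_B = n₂/n₁ = 1.000/1.653 = 0.6050, so θ_B = 31.17°.
The refracted ray is perpendicular to the reflected ray, so θ_t = 90° − θ_B = 58.83°.

θ_t ≈ 58.83°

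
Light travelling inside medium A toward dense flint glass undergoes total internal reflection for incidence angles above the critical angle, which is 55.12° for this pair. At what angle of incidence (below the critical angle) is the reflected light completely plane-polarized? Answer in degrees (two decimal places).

n₂/n₁ = sin θ_c = sin 55.12° = 0.8204.
tan θ_B equals the same ratio, so θ_B = arctan(0.8204) = 39.36°.

θ_B ≈ 39.36°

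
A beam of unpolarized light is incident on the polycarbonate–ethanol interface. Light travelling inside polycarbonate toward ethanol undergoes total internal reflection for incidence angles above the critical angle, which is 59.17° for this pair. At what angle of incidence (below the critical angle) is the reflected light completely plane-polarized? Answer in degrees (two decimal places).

θ_B ≈ 40.65°

n₂/n₁ = sin θ_c = sin 59.17° = 0.8587.
tan θ_B equals the same ratio, so θ_B = arctan(0.8587) = 40.65°.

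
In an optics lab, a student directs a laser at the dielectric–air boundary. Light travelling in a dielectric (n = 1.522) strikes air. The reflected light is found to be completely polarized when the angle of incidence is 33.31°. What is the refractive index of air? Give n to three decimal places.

Full polarization of the reflected beam means tan θ_B = n₂/n₁, where n₁ is the incident medium (a dielectric).
n₂ = n₁ tan θ_B = 1.522 × tan 33.31° = 1.000.

n ≈ 1.000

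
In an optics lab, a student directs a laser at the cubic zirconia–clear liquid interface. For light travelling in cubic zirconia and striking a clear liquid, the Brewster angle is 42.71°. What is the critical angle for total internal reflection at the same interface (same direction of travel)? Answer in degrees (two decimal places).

θ_c ≈ 67.38°

tan θ_B = n₂/n₁ = tan 42.71° = 0.9231.
Total internal reflection: sin θ_c = n₂/n₁ = 0.9231.
θ_c = arcsin(0.9231) = 67.38°.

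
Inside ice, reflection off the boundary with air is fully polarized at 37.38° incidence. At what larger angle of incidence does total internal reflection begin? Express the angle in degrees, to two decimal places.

From Brewster, n₂/n₁ = tan θ_B = tan 37.38° = 0.7640.
Then sin θ_c = n₂/n₁ = 0.7640, so θ_c = arcsin 0.7640 = 49.82°.

θ_c ≈ 49.82°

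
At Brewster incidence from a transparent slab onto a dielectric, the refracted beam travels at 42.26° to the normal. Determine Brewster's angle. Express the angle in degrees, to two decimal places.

θ_B ≈ 47.74°

At Brewster's angle the reflected and refracted rays are perpendicular, so θ_B + θ_t = 90°.
θ_B = 90° − 42.26° = 47.74°.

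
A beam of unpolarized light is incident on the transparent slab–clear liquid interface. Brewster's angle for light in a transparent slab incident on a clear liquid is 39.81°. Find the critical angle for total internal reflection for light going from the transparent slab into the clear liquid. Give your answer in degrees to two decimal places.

n₂/n₁ = tan 39.81° = 0.8335; the critical angle satisfies sin θ_c = n₂/n₁.
θ_c = arcsin(0.8335) = 56.46°.

θ_c ≈ 56.46°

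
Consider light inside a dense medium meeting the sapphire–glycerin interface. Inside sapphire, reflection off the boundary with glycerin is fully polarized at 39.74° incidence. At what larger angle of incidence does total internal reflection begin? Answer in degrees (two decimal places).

n₂/n₁ = tan 39.74° = 0.8314; the critical angle satisfies sin θ_c = n₂/n₁.
θ_c = arcsin(0.8314) = 56.24°.

θ_c ≈ 56.24°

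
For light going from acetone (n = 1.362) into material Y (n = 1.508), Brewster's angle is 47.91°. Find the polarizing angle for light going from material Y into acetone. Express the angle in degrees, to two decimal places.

θ_B' ≈ 42.09°

Reversing the direction swaps n₁ and n₂, so tan θ_B' = 1/tan θ_B and θ_B' = 90° − θ_B.
Hence θ_B' = 90° − 47.91° = 42.09°.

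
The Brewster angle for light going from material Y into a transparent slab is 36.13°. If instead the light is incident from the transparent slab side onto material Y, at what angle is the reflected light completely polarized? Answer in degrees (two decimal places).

θ_B' ≈ 53.87°

The two Brewster angles are complementary: θ_B' = 90° − θ_B = 90° − 36.13° = 53.87°.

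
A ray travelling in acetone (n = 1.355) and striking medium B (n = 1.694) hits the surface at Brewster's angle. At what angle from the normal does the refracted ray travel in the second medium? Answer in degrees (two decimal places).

θ_t ≈ 38.66°

θ_B = arctan(n₂/n₁) = arctan(1.694/1.355) = 51.34°.
Since θ_B + θ_t = 90° at Brewster incidence, θ_t = 90° − 51.34° = 38.66°.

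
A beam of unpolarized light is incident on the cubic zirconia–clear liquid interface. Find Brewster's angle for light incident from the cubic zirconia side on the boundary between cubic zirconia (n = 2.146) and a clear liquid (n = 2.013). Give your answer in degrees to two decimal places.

The reflected p-component vanishes when tan θ_B = n₂/n₁.
Brewster's condition: tan θ_B = n₂/n₁ = 2.013/2.146 = 0.9380.
So θ_B = arctan 0.9380 = 43.17°.

θ_B ≈ 43.17°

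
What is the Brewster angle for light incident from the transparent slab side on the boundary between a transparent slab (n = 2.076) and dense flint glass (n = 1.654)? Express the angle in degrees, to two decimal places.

θ_B ≈ 38.55°

Here n₂/n₁ = 1.654/2.076 = 0.7967, and Brewster's law gives tan θ_B = n₂/n₁. Taking the arctangent, θ_B = 38.55°.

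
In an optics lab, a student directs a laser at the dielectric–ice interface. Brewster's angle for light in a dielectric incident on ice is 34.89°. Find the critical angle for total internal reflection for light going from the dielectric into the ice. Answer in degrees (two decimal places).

θ_c ≈ 44.21°

n₂/n₁ = tan 34.89° = 0.6974; the critical angle satisfies sin θ_c = n₂/n₁.
θ_c = arcsin(0.6974) = 44.21°.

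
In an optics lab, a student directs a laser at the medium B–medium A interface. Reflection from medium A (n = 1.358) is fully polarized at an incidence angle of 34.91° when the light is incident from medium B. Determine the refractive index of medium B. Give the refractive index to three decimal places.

Brewster's law: tan θ_B = n₂/n₁ (light incident in medium B, refracted into medium A).
n₁ = n₂ / tan θ_B = 1.358 / tan 34.91° = 1.946.

n ≈ 1.946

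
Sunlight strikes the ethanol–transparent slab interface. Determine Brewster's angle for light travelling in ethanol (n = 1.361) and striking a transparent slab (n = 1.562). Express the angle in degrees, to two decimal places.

θ_B ≈ 48.93°

The reflected p-component vanishes when tan θ_B = n₂/n₁.
tan θ_B = n₂/n₁ = 1.562/1.361 = 1.1477.
θ_B = arctan(1.1477) = 48.93°.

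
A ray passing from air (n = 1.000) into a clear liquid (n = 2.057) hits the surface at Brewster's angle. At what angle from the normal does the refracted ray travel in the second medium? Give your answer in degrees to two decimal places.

θ_t ≈ 25.93°

θ_B = arctan(n₂/n₁) = arctan(2.057/1.000) = 64.07°.
At Brewster's angle the reflected and refracted rays are perpendicular, so θ_t = 90° − θ_B = 90° − 64.07° = 25.93°.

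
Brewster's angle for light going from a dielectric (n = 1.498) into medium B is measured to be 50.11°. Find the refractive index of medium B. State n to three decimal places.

Full polarization of the reflected beam means tan θ_B = n₂/n₁, where n₁ is the incident medium (a dielectric).
n₂ = n₁ tan θ_B = 1.498 × tan 50.11° = 1.792.

n ≈ 1.792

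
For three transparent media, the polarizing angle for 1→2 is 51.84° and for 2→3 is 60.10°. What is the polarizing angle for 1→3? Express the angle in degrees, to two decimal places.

tan θ_B(1→2) = n₂/n₁ = tan 51.84° = 1.2726.
tan θ_B(2→3) = n₃/n₂ = tan 60.10° = 1.7391.
So n₃/n₁ = (n₂/n₁)(n₃/n₂) = 1.2726 × 1.7391 = 2.2131.
θ_B(1→3) = arctan(2.2131) = 65.68°.

θ_B ≈ 65.68°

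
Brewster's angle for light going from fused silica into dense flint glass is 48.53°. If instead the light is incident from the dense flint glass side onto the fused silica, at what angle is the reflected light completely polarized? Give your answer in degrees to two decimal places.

tan θ_B' = n₁/n₂ = 1/tan θ_B, so θ_B' = 90° − θ_B.
θ_B' = 90° − 48.53° = 41.47°.

θ_B' ≈ 41.47°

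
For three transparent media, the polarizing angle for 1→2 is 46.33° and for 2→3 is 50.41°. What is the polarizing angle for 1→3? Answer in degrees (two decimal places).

θ_B ≈ 51.71°

Each Brewster angle gives a ratio: n₂/n₁ = tan 46.33° = 1.0475, n₃/n₂ = tan 50.41° = 1.2092.
Multiplying, n₃/n₁ = 1.0475 × 1.2092 = 1.2667, and θ_B(1→3) = arctan 1.2667 = 51.71°.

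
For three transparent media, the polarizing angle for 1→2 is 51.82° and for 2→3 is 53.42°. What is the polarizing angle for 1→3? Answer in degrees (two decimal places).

θ_B ≈ 59.73°

Each Brewster angle gives a ratio: n₂/n₁ = tan 51.82° = 1.2717, n₃/n₂ = tan 53.42° = 1.3475.
Multiplying, n₃/n₁ = 1.2717 × 1.3475 = 1.7136, and θ_B(1→3) = arctan 1.7136 = 59.73°.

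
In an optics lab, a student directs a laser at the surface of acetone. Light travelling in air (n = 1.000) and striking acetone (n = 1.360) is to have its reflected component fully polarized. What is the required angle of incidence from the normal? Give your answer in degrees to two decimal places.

tan θ_B = n₂/n₁ = 1.360/1.000 = 1.3600. Taking the arctangent, θ_B = 53.67°.

θ_B ≈ 53.67°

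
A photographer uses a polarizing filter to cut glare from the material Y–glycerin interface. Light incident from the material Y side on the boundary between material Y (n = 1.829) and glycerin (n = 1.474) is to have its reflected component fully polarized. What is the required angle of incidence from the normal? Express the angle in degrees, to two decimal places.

θ_B ≈ 38.87°

Brewster's condition: tan θ_B = n₂/n₁ = 1.474/1.829 = 0.8059.
So θ_B = arctan 0.8059 = 38.87°.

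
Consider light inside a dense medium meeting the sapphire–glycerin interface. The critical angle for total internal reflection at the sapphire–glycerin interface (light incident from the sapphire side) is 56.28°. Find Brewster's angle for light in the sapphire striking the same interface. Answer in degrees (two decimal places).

θ_B ≈ 39.75°

At the critical angle sin θ_c = n₂/n₁, giving n₂/n₁ = sin 56.28° = 0.8318.
Then tan θ_B = n₂/n₁ = 0.8318, so θ_B = arctan 0.8318 = 39.75°.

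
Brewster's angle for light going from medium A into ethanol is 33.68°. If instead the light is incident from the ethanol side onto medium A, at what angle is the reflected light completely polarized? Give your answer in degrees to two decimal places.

θ_B' ≈ 56.32°

Reversing the direction swaps n₁ and n₂, so tan θ_B' = 1/tan θ_B and θ_B' = 90° − θ_B.
Hence θ_B' = 90° − 33.68° = 56.32°.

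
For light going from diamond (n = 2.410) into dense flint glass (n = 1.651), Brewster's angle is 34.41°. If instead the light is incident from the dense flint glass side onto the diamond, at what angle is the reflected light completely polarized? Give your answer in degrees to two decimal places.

θ_B' ≈ 55.59°

Reversing the direction swaps n₁ and n₂, so tan θ_B' = 1/tan θ_B and θ_B' = 90° − θ_B.
Hence θ_B' = 90° − 34.41° = 55.59°.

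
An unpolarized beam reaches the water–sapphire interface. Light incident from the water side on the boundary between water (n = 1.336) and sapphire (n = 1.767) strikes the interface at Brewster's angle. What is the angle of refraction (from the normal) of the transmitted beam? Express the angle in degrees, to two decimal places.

θ_B = arctan(n₂/n₁) = arctan(1.767/1.336) = 52.91°.
Since θ_B + θ_t = 90° at Brewster incidence, θ_t = 90° − 52.91° = 37.09°.

θ_t ≈ 37.09°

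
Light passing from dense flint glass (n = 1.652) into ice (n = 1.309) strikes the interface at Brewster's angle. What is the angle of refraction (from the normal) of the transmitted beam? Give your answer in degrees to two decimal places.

θ_t ≈ 51.61°

tan θ_B = n₂/n₁ = 1.309/1.652 = 0.7924, so θ_B = 38.39°.
The refracted ray is perpendicular to the reflected ray, so θ_t = 90° − θ_B = 51.61°.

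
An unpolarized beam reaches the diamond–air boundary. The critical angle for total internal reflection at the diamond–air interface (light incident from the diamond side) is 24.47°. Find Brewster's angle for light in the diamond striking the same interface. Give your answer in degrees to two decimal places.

θ_B ≈ 22.50°

At the critical angle sin θ_c = n₂/n₁, giving n₂/n₁ = sin 24.47° = 0.4142.
Then tan θ_B = n₂/n₁ = 0.4142, so θ_B = arctan 0.4142 = 22.50°.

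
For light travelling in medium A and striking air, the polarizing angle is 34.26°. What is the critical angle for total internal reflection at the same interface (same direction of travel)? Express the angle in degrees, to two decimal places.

θ_c ≈ 42.93°

From Brewster, n₂/n₁ = tan θ_B = tan 34.26° = 0.6811.
Then sin θ_c = n₂/n₁ = 0.6811, so θ_c = arcsin 0.6811 = 42.93°.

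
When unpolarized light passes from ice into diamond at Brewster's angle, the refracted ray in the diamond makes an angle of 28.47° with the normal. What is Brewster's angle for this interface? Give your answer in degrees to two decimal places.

Since the reflected and refracted rays are at right angles at the polarizing angle, θ_B + θ_t = 90°.
θ_B = 90° − 28.47° = 61.53°.

θ_B ≈ 61.53°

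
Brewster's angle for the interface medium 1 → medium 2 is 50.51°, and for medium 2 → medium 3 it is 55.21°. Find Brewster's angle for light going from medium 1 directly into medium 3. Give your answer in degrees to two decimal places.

θ_B ≈ 60.21°

n₂/n₁ = tan 50.51° = 1.2135 and n₃/n₂ = tan 55.21° = 1.4393.
Multiplying, n₃/n₁ = 1.2135 × 1.4393 = 1.7467, and θ_B(1→3) = arctan 1.7467 = 60.21°.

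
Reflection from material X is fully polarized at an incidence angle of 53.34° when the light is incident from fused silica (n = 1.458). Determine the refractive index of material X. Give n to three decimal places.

n ≈ 1.959

Brewster's law: tan θ_B = n₂/n₁ (light incident in fused silica, refracted into material X).
n₂ = n₁ tan θ_B = 1.458 × tan 53.34° = 1.959.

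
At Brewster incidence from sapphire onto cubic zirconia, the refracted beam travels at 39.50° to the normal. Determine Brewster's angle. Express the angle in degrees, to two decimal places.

θ_B ≈ 50.50°

Brewster's condition makes the reflected and refracted beams perpendicular: θ_B + θ_t = 90°.
θ_B = 90° − 39.50° = 50.50°.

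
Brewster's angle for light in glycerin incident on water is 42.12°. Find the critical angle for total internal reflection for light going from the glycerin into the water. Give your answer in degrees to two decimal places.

tan θ_B = n₂/n₁ = tan 42.12° = 0.9042.
Total internal reflection: sin θ_c = n₂/n₁ = 0.9042.
θ_c = arcsin(0.9042) = 64.72°.

θ_c ≈ 64.72°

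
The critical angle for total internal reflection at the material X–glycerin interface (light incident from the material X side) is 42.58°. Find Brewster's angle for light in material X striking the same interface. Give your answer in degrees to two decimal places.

n₂/n₁ = sin θ_c = sin 42.58° = 0.6766.
tan θ_B equals the same ratio, so θ_B = arctan(0.6766) = 34.08°.

θ_B ≈ 34.08°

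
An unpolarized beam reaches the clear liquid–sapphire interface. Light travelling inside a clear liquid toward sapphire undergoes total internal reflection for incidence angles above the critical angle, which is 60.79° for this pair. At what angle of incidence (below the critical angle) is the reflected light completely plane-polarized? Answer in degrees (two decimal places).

θ_B ≈ 41.12°

n₂/n₁ = sin θ_c = sin 60.79° = 0.8728.
tan θ_B equals the same ratio, so θ_B = arctan(0.8728) = 41.12°.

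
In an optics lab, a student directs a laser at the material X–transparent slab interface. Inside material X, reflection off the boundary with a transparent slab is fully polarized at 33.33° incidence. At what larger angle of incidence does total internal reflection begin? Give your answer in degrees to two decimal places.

From Brewster, n₂/n₁ = tan θ_B = tan 33.33° = 0.6576.
Then sin θ_c = n₂/n₁ = 0.6576, so θ_c = arcsin 0.6576 = 41.12°.

θ_c ≈ 41.12°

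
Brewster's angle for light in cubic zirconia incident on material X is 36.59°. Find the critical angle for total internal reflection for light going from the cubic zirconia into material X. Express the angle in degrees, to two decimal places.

θ_c ≈ 47.94°

From Brewster, n₂/n₁ = tan θ_B = tan 36.59° = 0.7424.
Then sin θ_c = n₂/n₁ = 0.7424, so θ_c = arcsin 0.7424 = 47.94°.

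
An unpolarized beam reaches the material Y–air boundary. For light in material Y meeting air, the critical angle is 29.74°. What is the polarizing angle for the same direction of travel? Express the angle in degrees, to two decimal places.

θ_B ≈ 26.38°

sin θ_c = n₂/n₁, so n₂/n₁ = sin 29.74° = 0.4961.
Brewster: tan θ_B = n₂/n₁ = 0.4961.
θ_B = arctan(0.4961) = 26.38°.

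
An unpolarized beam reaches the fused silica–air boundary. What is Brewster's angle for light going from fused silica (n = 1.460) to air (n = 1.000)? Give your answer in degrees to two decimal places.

θ_B ≈ 34.41°

Here n₂/n₁ = 1.000/1.460 = 0.6849, and Brewster's law gives tan θ_B = n₂/n₁.
θ_B = arctan(0.6849) = 34.41°.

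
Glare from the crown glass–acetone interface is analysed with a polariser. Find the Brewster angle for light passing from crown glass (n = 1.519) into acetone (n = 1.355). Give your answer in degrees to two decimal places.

tan θ_B = n₂/n₁ = 1.355/1.519 = 0.8920. Taking the arctangent, θ_B = 41.73°.

θ_B ≈ 41.73°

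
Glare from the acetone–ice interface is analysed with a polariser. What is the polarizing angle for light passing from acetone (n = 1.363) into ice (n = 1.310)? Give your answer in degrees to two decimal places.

θ_B ≈ 43.86°

The reflected p-component vanishes when tan θ_B = n₂/n₁.
Here n₂/n₁ = 1.310/1.363 = 0.9611, and Brewster's law gives tan θ_B = n₂/n₁. Taking the arctangent, θ_B = 43.86°.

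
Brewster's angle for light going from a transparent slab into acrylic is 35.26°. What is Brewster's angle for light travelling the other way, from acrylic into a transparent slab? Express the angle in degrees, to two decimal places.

The two Brewster angles are complementary: θ_B' = 90° − θ_B = 90° − 35.26° = 54.74°.

θ_B' ≈ 54.74°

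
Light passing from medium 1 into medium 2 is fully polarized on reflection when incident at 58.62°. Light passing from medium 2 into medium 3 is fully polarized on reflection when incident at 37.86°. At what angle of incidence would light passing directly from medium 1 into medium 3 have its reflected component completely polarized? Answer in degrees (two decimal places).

n₂/n₁ = tan 58.62° = 1.6395 and n₃/n₂ = tan 37.86° = 0.7774.
Multiplying, n₃/n₁ = 1.6395 × 0.7774 = 1.2745, and θ_B(1→3) = arctan 1.2745 = 51.88°.

θ_B ≈ 51.88°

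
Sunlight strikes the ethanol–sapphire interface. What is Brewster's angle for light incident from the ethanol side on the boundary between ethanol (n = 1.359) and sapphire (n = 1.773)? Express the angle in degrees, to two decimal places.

At Brewster's angle the reflected and refracted rays are perpendicular, which with Snell's law gives tan θ_B = n₂/n₁.
Here n₂/n₁ = 1.773/1.359 = 1.3046, and Brewster's law gives tan θ_B = n₂/n₁.
θ_B = arctan(1.3046) = 52.53°.

θ_B ≈ 52.53°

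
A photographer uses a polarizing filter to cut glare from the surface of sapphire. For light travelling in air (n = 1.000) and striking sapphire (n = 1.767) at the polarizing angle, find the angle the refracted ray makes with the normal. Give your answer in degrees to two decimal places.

θ_B = arctan(n₂/n₁) = arctan(1.767/1.000) = 60.49°.
The refracted ray is perpendicular to the reflected ray, so θ_t = 90° − θ_B = 29.51°.

θ_t ≈ 29.51°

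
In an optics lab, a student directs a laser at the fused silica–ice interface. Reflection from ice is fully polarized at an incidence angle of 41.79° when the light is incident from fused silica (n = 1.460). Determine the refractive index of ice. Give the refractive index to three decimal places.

At the Brewster angle, tan θ_B = n₂/n₁ with n₁ on the incident side (fused silica) and n₂ on the transmitted side (ice).
n₂ = n₁ tan θ_B = 1.460 × tan 41.79° = 1.305.

n ≈ 1.305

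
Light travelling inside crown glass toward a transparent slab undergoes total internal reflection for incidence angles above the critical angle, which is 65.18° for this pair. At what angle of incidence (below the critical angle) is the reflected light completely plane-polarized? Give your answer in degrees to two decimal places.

θ_B ≈ 42.23°

sin θ_c = n₂/n₁, so n₂/n₁ = sin 65.18° = 0.9076.
Brewster: tan θ_B = n₂/n₁ = 0.9076.
θ_B = arctan(0.9076) = 42.23°.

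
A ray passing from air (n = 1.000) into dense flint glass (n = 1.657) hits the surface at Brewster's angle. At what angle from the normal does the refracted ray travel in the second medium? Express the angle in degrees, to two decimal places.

θ_B = arctan(n₂/n₁) = arctan(1.657/1.000) = 58.89°.
At Brewster's angle the reflected and refracted rays are perpendicular, so θ_t = 90° − θ_B = 90° − 58.89° = 31.11°.

θ_t ≈ 31.11°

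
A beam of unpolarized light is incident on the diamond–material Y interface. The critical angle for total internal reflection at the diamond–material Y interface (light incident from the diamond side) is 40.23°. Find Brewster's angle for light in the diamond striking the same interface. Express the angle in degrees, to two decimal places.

n₂/n₁ = sin θ_c = sin 40.23° = 0.6459.
tan θ_B equals the same ratio, so θ_B = arctan(0.6459) = 32.86°.

θ_B ≈ 32.86°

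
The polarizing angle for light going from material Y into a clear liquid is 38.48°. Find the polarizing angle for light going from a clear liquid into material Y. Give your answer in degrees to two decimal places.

θ_B' ≈ 51.52°

tan θ_B' = n₁/n₂ = 1/tan θ_B, so θ_B' = 90° − θ_B.
θ_B' = 90° − 38.48° = 51.52°.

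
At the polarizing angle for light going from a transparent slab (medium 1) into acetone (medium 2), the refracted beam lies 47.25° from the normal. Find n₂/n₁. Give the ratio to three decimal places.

At Brewster incidence θ_B = 90° − θ_t = 90° − 47.25° = 42.75°.
tan θ_B = n₂/n₁, so n₂/n₁ = tan 42.75° = 0.924.

n₂/n₁ ≈ 0.924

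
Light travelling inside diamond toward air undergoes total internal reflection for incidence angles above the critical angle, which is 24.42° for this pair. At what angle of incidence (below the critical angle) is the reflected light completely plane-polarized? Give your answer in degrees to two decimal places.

θ_B ≈ 22.46°

At the critical angle sin θ_c = n₂/n₁, giving n₂/n₁ = sin 24.42° = 0.4134.
Then tan θ_B = n₂/n₁ = 0.4134, so θ_B = arctan 0.4134 = 22.46°.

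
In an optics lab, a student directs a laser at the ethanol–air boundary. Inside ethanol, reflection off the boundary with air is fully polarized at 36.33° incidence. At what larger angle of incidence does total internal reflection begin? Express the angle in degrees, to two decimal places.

θ_c ≈ 47.34°

From Brewster, n₂/n₁ = tan θ_B = tan 36.33° = 0.7354.
Then sin θ_c = n₂/n₁ = 0.7354, so θ_c = arcsin 0.7354 = 47.34°.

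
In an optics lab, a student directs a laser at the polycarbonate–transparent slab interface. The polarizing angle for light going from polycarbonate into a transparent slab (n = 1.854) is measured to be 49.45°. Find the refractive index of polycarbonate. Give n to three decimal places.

n ≈ 1.586

Full polarization of the reflected beam means tan θ_B = n₂/n₁, where n₁ is the incident medium (polycarbonate).
n₁ = n₂ / tan θ_B = 1.854 / tan 49.45° = 1.586.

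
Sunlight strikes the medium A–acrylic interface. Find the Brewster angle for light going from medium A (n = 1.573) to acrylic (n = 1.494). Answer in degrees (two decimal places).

The reflected p-component vanishes when tan θ_B = n₂/n₁.
Here n₂/n₁ = 1.494/1.573 = 0.9498, and Brewster's law gives tan θ_B = n₂/n₁. Taking the arctangent, θ_B = 43.52°.

θ_B ≈ 43.52°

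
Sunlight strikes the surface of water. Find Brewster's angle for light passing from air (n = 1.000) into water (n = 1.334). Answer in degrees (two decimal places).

θ_B ≈ 53.14°

At Brewster's angle the reflected and refracted rays are perpendicular, which with Snell's law gives tan θ_B = n₂/n₁.
Brewster's condition: tan θ_B = n₂/n₁ = 1.334/1.000 = 1.3340.
θ_B = arctan(1.3340) = 53.14°.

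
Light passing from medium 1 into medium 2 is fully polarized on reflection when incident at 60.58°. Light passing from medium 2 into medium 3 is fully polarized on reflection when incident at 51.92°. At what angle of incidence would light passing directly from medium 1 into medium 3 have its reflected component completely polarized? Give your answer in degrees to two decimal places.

Each Brewster angle gives a ratio: n₂/n₁ = tan 60.58° = 1.7733, n₃/n₂ = tan 51.92° = 1.2763.
n₃/n₁ = 2.2632. Then tan θ_B(1→3) = n₃/n₁, so θ_B(1→3) = arctan(2.2632) = 66.16°.

θ_B ≈ 66.16°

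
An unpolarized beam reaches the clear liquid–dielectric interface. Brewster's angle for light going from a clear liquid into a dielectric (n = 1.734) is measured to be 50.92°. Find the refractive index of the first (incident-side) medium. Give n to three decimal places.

n ≈ 1.408

At Brewster's angle, tan θ_B = n₂/n₁ with n₁ on the incident side (a clear liquid) and n₂ on the transmitted side (a dielectric).
n₁ = n₂ / tan θ_B = 1.734 / tan 50.92° = 1.408.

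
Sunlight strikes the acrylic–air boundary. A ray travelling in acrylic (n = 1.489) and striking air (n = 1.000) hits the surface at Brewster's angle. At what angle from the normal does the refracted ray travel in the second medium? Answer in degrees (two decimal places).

tan θ_B = n₂/n₁ = 1.000/1.489 = 0.6716, so θ_B = 33.88°.
The refracted ray is perpendicular to the reflected ray, so θ_t = 90° − θ_B = 56.12°.

θ_t ≈ 56.12°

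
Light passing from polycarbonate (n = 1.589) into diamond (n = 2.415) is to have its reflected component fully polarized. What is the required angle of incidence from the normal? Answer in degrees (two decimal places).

θ_B ≈ 56.66°

Here n₂/n₁ = 2.415/1.589 = 1.5198, and Brewster's law gives tan θ_B = n₂/n₁.
θ_B = arctan(1.5198) = 56.66°.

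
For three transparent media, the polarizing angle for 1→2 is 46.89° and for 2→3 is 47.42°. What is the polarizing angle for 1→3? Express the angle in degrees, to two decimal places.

θ_B ≈ 49.30°

tan θ_B(1→2) = n₂/n₁ = tan 46.89° = 1.0682.
tan θ_B(2→3) = n₃/n₂ = tan 47.42° = 1.0883.
n₃/n₁ = 1.1625. Then tan θ_B(1→3) = n₃/n₁, so θ_B(1→3) = arctan(1.1625) = 49.30°.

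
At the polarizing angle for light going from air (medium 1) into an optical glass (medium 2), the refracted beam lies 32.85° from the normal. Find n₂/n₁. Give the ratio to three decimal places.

At Brewster incidence θ_B = 90° − θ_t = 90° − 32.85° = 57.15°.
tan θ_B = n₂/n₁, so n₂/n₁ = tan 57.15° = 1.549.

n₂/n₁ ≈ 1.549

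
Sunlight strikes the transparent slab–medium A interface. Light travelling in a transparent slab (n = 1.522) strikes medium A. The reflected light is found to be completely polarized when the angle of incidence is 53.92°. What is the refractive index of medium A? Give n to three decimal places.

n ≈ 2.089

Brewster's law: tan θ_B = n₂/n₁ (light incident in a transparent slab, refracted into medium A).
n₂ = n₁ tan θ_B = 1.522 × tan 53.92° = 2.089.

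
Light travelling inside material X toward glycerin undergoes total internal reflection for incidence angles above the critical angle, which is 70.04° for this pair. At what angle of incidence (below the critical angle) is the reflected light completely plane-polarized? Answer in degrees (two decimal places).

θ_B ≈ 43.23°

sin θ_c = n₂/n₁, so n₂/n₁ = sin 70.04° = 0.9399.
Brewster: tan θ_B = n₂/n₁ = 0.9399.
θ_B = arctan(0.9399) = 43.23°.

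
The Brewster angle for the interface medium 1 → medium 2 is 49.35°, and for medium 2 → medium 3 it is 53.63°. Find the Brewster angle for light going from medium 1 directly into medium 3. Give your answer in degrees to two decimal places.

tan θ_B(1→2) = n₂/n₁ = tan 49.35° = 1.1647.
tan θ_B(2→3) = n₃/n₂ = tan 53.63° = 1.3579.
n₃/n₁ = 1.5814. Then tan θ_B(1→3) = n₃/n₁, so θ_B(1→3) = arctan(1.5814) = 57.69°.

θ_B ≈ 57.69°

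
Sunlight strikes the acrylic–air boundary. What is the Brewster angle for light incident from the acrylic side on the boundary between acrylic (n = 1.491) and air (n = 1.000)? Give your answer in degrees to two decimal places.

The reflected p-component vanishes when tan θ_B = n₂/n₁.
tan θ_B = n₂/n₁ = 1.000/1.491 = 0.6707.
So θ_B = arctan 0.6707 = 33.85°.

θ_B ≈ 33.85°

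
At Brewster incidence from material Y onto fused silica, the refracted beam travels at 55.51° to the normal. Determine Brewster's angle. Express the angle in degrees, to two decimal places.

Brewster's condition makes the reflected and refracted beams perpendicular: θ_B + θ_t = 90°.
So θ_B = 90° − θ_t = 90° − 55.51° = 34.49°.

θ_B ≈ 34.49°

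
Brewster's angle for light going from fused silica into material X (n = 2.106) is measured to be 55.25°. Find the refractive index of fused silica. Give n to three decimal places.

At Brewster's angle, tan θ_B = n₂/n₁ with n₁ on the incident side (fused silica) and n₂ on the transmitted side (material X).
n₁ = n₂ / tan θ_B = 2.106 / tan 55.25° = 1.461.

n ≈ 1.461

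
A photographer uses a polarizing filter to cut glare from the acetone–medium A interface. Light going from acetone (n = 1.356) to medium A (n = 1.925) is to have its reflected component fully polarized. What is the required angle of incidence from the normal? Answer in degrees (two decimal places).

θ_B ≈ 54.84°

Brewster's condition: tan θ_B = n₂/n₁ = 1.925/1.356 = 1.4196.
So θ_B = arctan 1.4196 = 54.84°.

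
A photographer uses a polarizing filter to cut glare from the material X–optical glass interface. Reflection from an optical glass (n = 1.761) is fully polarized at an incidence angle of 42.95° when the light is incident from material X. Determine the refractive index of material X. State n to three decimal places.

Full polarization of the reflected beam means tan θ_B = n₂/n₁, where n₁ is the incident medium (material X).
n₁ = n₂ / tan θ_B = 1.761 / tan 42.95° = 1.892.

n ≈ 1.892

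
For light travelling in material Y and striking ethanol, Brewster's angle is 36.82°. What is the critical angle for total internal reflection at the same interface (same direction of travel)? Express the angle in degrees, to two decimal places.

θ_c ≈ 48.47°

From Brewster, n₂/n₁ = tan θ_B = tan 36.82° = 0.7486.
Then sin θ_c = n₂/n₁ = 0.7486, so θ_c = arcsin 0.7486 = 48.47°.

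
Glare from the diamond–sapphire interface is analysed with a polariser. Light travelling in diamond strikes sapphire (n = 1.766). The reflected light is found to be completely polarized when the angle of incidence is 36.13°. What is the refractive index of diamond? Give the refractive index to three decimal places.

At the Brewster angle, tan θ_B = n₂/n₁ with n₁ on the incident side (diamond) and n₂ on the transmitted side (sapphire).
n₁ = n₂ / tan θ_B = 1.766 / tan 36.13° = 2.419.

n ≈ 2.419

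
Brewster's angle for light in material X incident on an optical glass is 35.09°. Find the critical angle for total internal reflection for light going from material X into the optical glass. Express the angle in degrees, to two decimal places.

n₂/n₁ = tan 35.09° = 0.7026; the critical angle satisfies sin θ_c = n₂/n₁.
θ_c = arcsin(0.7026) = 44.63°.

θ_c ≈ 44.63°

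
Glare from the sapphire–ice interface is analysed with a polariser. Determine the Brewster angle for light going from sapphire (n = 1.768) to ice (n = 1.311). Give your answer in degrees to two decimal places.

tan θ_B = n₂/n₁ = 1.311/1.768 = 0.7415.
θ_B = arctan(0.7415) = 36.56°.

θ_B ≈ 36.56°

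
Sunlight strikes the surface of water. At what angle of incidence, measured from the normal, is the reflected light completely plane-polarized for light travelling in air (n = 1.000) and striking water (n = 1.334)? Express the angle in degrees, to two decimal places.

θ_B ≈ 53.14°

tan θ_B = n₂/n₁ = 1.334/1.000 = 1.3340.
So θ_B = arctan 1.3340 = 53.14°.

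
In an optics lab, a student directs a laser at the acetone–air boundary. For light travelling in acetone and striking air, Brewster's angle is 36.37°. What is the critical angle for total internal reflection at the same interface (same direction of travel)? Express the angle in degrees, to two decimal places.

θ_c ≈ 47.43°

n₂/n₁ = tan 36.37° = 0.7365; the critical angle satisfies sin θ_c = n₂/n₁.
θ_c = arcsin(0.7365) = 47.43°.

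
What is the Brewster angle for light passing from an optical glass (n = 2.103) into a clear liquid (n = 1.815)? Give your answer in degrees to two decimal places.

θ_B ≈ 40.80°

The reflected p-component vanishes when tan θ_B = n₂/n₁.
Brewster's condition: tan θ_B = n₂/n₁ = 1.815/2.103 = 0.8631. Taking the arctangent, θ_B = 40.80°.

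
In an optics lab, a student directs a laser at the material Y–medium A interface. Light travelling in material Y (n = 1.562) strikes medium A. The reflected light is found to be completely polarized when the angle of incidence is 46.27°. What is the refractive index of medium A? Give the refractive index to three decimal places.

n ≈ 1.633

Brewster's law: tan θ_B = n₂/n₁ (light incident in material Y, refracted into medium A).
n₂ = n₁ tan θ_B = 1.562 × tan 46.27° = 1.633.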